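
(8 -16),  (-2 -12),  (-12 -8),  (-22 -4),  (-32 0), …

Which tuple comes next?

First coordinate: −10 each step, so 8, -2, -12, -22, -32 → -42.
Second coordinate: -16, -12, -8, -4, 0 → 4 (+4 each step).
Putting it together: (-42 4).

(-42 4)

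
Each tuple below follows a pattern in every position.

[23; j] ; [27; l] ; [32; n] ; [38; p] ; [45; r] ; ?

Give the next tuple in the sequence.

First slot goes 23, 27, 32, 38, 45 → 53 (differences are 4, 5, 6, … (increasing by 1 each time)).
Letter — letters move forward 2 places in the alphabet: j, l, n, p, r → t.
Combining the parts gives [53; t].

[53; t]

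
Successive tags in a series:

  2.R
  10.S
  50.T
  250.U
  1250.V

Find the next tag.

6250.W

First component goes 2, 10, 50, 250, 1250 → 6250 (×5 each step).
Letter goes R, S, T, U, V → W (letters move forward 1 place in the alphabet).
Combining the parts gives 6250.W.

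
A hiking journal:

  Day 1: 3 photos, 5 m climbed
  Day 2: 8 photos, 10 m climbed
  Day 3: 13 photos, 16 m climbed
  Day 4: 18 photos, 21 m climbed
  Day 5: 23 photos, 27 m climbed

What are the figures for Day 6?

28 photos, 32 m climbed

Photos: +5 each step; 3, 8, 13, 18, 23 → 28.
M climbed: alternating steps +5, +6, +5, +6, …, so 5, 10, 16, 21, 27 → 32.
Combining the parts gives 28 photos, 32 m climbed.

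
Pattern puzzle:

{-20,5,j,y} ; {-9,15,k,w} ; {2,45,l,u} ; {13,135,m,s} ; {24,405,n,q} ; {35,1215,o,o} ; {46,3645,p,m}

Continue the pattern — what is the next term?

First slot: -20, -9, 2, 13, 24, 35, 46 → 57 (+11 each step).
Second slot — ×3 each step: 5, 15, 45, 135, 405, 1215, 3645 → 10935.
First letter: j, k, l, m, n, o, p → q (letters move forward 1 place in the alphabet).
Second letter — letters move back 2 places in the alphabet: y, w, u, s, q, o, m → k.
Putting it together: {57,10935,q,k}.

{57,10935,q,k}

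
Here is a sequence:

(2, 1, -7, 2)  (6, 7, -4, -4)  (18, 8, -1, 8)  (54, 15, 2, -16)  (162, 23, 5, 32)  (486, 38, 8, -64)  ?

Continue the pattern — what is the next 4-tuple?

First component: ×3 each step; 2, 6, 18, 54, 162, 486 → 1458.
Second component: each term is the sum of the two before it; 1, 7, 8, 15, 23, 38 → 61.
Third component goes -7, -4, -1, 2, 5, 8 → 11 (+3 each step).
Fourth component: ×(-2) each step; 2, -4, 8, -16, 32, -64 → 128.
Combining the parts gives (1458, 61, 11, 128).

(1458, 61, 11, 128)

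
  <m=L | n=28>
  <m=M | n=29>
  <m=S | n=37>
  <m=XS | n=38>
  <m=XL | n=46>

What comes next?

M: L, M, S, XS, XL → L (runs backward through clothing sizes XS→XL).
N: 28, 29, 37, 38, 46 → 47 (alternating steps +1, +8, +1, +8, …).
Putting it together: <m=L | n=47>.

<m=L | n=47>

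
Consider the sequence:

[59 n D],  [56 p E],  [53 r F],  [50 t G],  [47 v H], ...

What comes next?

First part: 59, 56, 53, 50, 47 → 44 (−3 each step).
First letter: letters move forward 2 places in the alphabet, so n, p, r, t, v → x.
Second letter: letters move forward 1 place in the alphabet; D, E, F, G, H → I.
So the next triple is [44 x I].

[44 x I]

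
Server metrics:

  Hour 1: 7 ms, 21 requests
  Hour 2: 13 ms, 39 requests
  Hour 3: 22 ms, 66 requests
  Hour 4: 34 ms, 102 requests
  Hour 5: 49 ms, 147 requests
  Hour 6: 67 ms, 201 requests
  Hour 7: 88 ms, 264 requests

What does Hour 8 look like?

For the ms, differences are 6, 9, 12, … (increasing by 3 each time): 7, 13, 22, 34, 49, 67, 88 → 112.
Requests: always 3 × the ms, so 21, 39, 66, 102, 147, 201, 264 → 336.
So the next line is 112 ms, 336 requests.

112 ms, 336 requests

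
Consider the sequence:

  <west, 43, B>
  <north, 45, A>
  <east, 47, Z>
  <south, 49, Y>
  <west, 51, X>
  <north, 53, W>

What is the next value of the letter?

Letter: B, A, Z, Y, X, W → V (letters move back 1 place in the alphabet, wrapping A→Z).

V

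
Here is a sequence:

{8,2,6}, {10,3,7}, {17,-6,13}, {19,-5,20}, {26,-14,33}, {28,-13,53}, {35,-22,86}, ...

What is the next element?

First part goes 8, 10, 17, 19, 26, 28, 35 → 37 (alternating steps +2, +7, +2, +7, …).
Second part goes 2, 3, -6, -5, -14, -13, -22 → -21 (alternating steps +1, −9, +1, −9, …).
For the third part, each term is the sum of the two before it: 6, 7, 13, 20, 33, 53, 86 → 139.
Combining the parts gives {37,-21,139}.

{37,-21,139}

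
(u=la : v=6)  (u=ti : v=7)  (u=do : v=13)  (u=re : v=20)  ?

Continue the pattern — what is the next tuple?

(u=mi : v=33)

For the u, runs through the solfège scale do→ti: la, ti, do, re → mi.
V goes 6, 7, 13, 20 → 33 (each term is the sum of the two before it).
So the next tuple is (u=mi : v=33).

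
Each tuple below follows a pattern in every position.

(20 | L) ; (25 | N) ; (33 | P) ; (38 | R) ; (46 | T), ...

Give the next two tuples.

First entry: 20, 25, 33, 38, 46 → 51 → 59 (alternating steps +5, +8, +5, +8, …).
Letter: L, N, P, R, T → V → X (letters move forward 2 places in the alphabet).
Putting the parts together: (51 | V) and then (59 | X).

(51 | V), (59 | X)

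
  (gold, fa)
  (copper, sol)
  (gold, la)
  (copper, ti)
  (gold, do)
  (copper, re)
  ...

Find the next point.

(gold, mi)

For the metal, alternates gold ↔ copper: gold, copper, gold, copper, gold, copper → gold.
Note: fa, sol, la, ti, do, re → mi (runs through the solfège scale do→ti).
Putting it together: (gold, mi).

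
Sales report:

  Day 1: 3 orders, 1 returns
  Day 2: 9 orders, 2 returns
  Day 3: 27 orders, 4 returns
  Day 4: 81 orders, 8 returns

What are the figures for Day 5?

243 orders, 16 returns

For the orders, ×3 each step: 3, 9, 27, 81 → 243.
Returns — ×2 each step: 1, 2, 4, 8 → 16.
So the next row is 243 orders, 16 returns.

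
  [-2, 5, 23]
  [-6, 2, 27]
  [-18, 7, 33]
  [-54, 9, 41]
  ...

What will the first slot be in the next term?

-162

First slot: ×3 each step, so -2, -6, -18, -54 → -162.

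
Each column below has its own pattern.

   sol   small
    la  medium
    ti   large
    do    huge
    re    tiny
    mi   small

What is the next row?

fa  medium

For the note, runs through the solfège scale do→ti: sol, la, ti, do, re, mi → fa.
Size: small, medium, large, huge, tiny, small → medium (repeats small → medium → large → huge → tiny).
Putting it together: fa  medium.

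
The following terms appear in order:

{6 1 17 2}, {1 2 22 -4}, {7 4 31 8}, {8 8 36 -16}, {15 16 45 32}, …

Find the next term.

{23 32 50 -64}

First value: each term is the sum of the two before it, so 6, 1, 7, 8, 15 → 23.
Second value: 1, 2, 4, 8, 16 → 32 (×2 each step).
Third value goes 17, 22, 31, 36, 45 → 50 (alternating steps +5, +9, +5, +9, …).
Fourth value goes 2, -4, 8, -16, 32 → -64 (×(-2) each step).
So the next term is {23 32 50 -64}.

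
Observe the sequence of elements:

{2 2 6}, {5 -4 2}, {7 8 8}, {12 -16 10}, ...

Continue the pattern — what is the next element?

{19 32 18}

First component — each term is the sum of the two before it: 2, 5, 7, 12 → 19.
Second component goes 2, -4, 8, -16 → 32 (×(-2) each step).
Third component goes 6, 2, 8, 10 → 18 (each term is the sum of the two before it).
So the next element is {19 32 18}.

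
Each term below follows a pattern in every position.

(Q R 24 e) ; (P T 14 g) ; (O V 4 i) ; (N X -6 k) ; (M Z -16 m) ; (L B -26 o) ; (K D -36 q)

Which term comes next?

(J F -46 s)

First letter: letters move back 1 place in the alphabet, so Q, P, O, N, M, L, K → J.
Second letter: letters move forward 2 places in the alphabet, wrapping Z→A, so R, T, V, X, Z, B, D → F.
Third part: −10 each step; 24, 14, 4, -6, -16, -26, -36 → -46.
Third letter — letters move forward 2 places in the alphabet: e, g, i, k, m, o, q → s.
So the next term is (J F -46 s).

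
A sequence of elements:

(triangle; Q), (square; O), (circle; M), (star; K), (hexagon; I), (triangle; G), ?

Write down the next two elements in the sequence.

Shape — repeats triangle → square → circle → star → hexagon: triangle, square, circle, star, hexagon, triangle → square → circle.
Letter goes Q, O, M, K, I, G → E → C (letters move back 2 places in the alphabet).
Putting the parts together: (square; E) and then (circle; C).

(square; E), (circle; C)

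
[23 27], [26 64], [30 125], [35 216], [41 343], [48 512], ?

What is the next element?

[56 729]

First coordinate — differences are 3, 4, 5, … (increasing by 1 each time): 23, 26, 30, 35, 41, 48 → 56.
Second coordinate: 27, 64, 125, 216, 343, 512 → 729 (perfect cubes: 3³, 4³, 5³, …).
Putting it together: [56 729].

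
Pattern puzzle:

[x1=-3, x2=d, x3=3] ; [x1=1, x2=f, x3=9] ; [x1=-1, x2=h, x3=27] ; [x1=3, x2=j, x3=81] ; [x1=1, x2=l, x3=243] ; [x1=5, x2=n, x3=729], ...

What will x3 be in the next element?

2187

X3: ×3 each step; 3, 9, 27, 81, 243, 729 → 2187.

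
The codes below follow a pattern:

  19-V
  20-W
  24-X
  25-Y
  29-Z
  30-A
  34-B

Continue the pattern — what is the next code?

35-C

First component: alternating steps +1, +4, +1, +4, …, so 19, 20, 24, 25, 29, 30, 34 → 35.
For the letter, letters move forward 1 place in the alphabet, wrapping Z→A: V, W, X, Y, Z, A, B → C.
Putting it together: 35-C.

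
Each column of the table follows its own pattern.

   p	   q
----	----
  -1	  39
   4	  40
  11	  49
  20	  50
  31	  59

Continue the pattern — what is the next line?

For the column p, differences are 5, 7, 9, … (increasing by 2 each time): -1, 4, 11, 20, 31 → 44.
Column q: alternating steps +1, +9, +1, +9, …; 39, 40, 49, 50, 59 → 60.
Combining the parts gives 44  60.

44  60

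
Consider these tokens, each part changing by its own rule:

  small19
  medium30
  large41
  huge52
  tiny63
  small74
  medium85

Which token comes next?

large96

For the size, repeats small → medium → large → huge → tiny: small, medium, large, huge, tiny, small, medium → large.
Second component goes 19, 30, 41, 52, 63, 74, 85 → 96 (+11 each step).
Putting it together: large96.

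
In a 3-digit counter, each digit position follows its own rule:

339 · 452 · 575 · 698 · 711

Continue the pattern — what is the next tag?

First digit: +1 each step, mod 10; 3, 4, 5, 6, 7 → 8.
Second digit: 3, 5, 7, 9, 1 → 3 (+2 each step, mod 10).
Third digit goes 9, 2, 5, 8, 1 → 4 (+3 each step, mod 10).
Combining the parts gives 834.

834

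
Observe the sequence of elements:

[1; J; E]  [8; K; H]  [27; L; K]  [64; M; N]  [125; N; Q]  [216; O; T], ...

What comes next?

For the first coordinate, perfect cubes: 1³, 2³, 3³, …: 1, 8, 27, 64, 125, 216 → 343.
First letter: J, K, L, M, N, O → P (letters move forward 1 place in the alphabet).
Second letter: E, H, K, N, Q, T → W (letters move forward 3 places in the alphabet).
Putting it together: [343; P; W].

[343; P; W]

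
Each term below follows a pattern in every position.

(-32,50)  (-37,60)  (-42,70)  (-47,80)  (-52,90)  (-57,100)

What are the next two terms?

(-62,110), (-67,120)

First component — −5 each step: -32, -37, -42, -47, -52, -57 → -62 → -67.
For the second component, +10 each step: 50, 60, 70, 80, 90, 100 → 110 → 120.
Putting the parts together: (-62,110) and then (-67,120).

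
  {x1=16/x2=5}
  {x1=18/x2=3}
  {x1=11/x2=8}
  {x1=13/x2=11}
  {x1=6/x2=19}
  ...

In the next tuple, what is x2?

30

X1 — alternating steps +2, −7, +2, −7, …: 16, 18, 11, 13, 6 → 8.
X2: 5, 3, 8, 11, 19 → 30 (each term is the sum of the two before it).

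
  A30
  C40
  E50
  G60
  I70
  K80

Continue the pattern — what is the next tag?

M90

For the letter, letters move forward 2 places in the alphabet: A, C, E, G, I, K → M.
Second component — +10 each step: 30, 40, 50, 60, 70, 80 → 90.
So the next tag is M90.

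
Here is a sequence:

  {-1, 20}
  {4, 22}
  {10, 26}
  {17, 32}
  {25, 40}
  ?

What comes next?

{34, 50}

First entry: differences are 5, 6, 7, … (increasing by 1 each time), so -1, 4, 10, 17, 25 → 34.
Second entry: differences are 2, 4, 6, … (increasing by 2 each time); 20, 22, 26, 32, 40 → 50.
So the next element is {34, 50}.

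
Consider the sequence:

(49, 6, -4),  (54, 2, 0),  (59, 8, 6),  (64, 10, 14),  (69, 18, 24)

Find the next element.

First coordinate: 49, 54, 59, 64, 69 → 74 (+5 each step).
Second coordinate — each term is the sum of the two before it: 6, 2, 8, 10, 18 → 28.
Third coordinate goes -4, 0, 6, 14, 24 → 36 (differences are 4, 6, 8, … (increasing by 2 each time)).
Putting it together: (74, 28, 36).

(74, 28, 36)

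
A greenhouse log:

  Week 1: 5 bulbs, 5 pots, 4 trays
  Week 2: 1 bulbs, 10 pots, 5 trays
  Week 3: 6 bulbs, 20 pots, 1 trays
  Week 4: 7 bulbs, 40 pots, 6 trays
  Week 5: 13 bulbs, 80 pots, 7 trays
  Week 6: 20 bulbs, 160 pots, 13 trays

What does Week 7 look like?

Bulbs: 5, 1, 6, 7, 13, 20 → 33 (each term is the sum of the two before it).
Pots: 5, 10, 20, 40, 80, 160 → 320 (×2 each step).
Trays: 4, 5, 1, 6, 7, 13 → 20 (always the previous value of the bulbs).
Putting it together: 33 bulbs, 320 pots, 20 trays.

33 bulbs, 320 pots, 20 trays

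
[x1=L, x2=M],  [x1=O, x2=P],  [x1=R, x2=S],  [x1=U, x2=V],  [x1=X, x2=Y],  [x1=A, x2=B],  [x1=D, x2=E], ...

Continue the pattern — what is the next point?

X1 goes L, O, R, U, X, A, D → G (letters move forward 3 places in the alphabet, wrapping Z→A).
X2: M, P, S, V, Y, B, E → H (letters move forward 3 places in the alphabet, wrapping Z→A).
Putting it together: [x1=G, x2=H].

[x1=G, x2=H]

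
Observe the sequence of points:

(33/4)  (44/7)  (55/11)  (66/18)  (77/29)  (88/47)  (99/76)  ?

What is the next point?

(110/123)

First part: 33, 44, 55, 66, 77, 88, 99 → 110 (+11 each step).
Second part: 4, 7, 11, 18, 29, 47, 76 → 123 (each term is the sum of the two before it).
Combining the parts gives (110/123).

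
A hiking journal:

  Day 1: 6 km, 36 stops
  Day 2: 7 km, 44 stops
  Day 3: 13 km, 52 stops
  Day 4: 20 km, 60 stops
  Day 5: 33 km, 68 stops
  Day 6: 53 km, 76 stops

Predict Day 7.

Km: 6, 7, 13, 20, 33, 53 → 86 (each term is the sum of the two before it).
Stops: +8 each step, so 36, 44, 52, 60, 68, 76 → 84.
Combining the parts gives 86 km, 84 stops.

86 km, 84 stops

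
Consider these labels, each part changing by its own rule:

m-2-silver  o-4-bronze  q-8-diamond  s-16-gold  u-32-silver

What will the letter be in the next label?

Letter goes m, o, q, s, u → w (letters move forward 2 places in the alphabet).

w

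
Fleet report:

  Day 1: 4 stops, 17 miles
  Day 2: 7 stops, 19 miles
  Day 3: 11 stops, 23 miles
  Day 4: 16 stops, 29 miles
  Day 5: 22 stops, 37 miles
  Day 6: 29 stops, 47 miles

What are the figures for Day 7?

37 stops, 59 miles

Stops: differences are 3, 4, 5, … (increasing by 1 each time), so 4, 7, 11, 16, 22, 29 → 37.
Miles: 17, 19, 23, 29, 37, 47 → 59 (differences are 2, 4, 6, … (increasing by 2 each time)).
So the next line is 37 stops, 59 miles.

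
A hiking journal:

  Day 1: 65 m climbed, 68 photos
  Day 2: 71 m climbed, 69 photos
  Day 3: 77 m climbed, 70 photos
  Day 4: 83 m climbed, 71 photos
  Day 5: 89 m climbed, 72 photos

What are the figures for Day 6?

95 m climbed, 73 photos

M climbed — +6 each step: 65, 71, 77, 83, 89 → 95.
Photos: 68, 69, 70, 71, 72 → 73 (+1 each step).
Combining the parts gives 95 m climbed, 73 photos.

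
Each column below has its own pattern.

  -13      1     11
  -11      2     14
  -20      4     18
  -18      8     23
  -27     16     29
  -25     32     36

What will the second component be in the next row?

Second component: 1, 2, 4, 8, 16, 32 → 64 (×2 each step).

64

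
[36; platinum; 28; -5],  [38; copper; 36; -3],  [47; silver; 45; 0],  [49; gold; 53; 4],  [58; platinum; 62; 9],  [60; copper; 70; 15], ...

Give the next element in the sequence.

First component goes 36, 38, 47, 49, 58, 60 → 69 (alternating steps +2, +9, +2, +9, …).
Metal: platinum, copper, silver, gold, platinum, copper → silver (repeats platinum → copper → silver → gold).
Third component: alternating steps +8, +9, +8, +9, …; 28, 36, 45, 53, 62, 70 → 79.
Fourth component — differences are 2, 3, 4, … (increasing by 1 each time): -5, -3, 0, 4, 9, 15 → 22.
Putting it together: [69; silver; 79; 22].

[69; silver; 79; 22]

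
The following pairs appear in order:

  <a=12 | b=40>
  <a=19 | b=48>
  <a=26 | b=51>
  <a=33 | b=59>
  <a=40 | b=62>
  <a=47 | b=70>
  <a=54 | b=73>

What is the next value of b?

81

A: +7 each step; 12, 19, 26, 33, 40, 47, 54 → 61.
B — alternating steps +8, +3, +8, +3, …: 40, 48, 51, 59, 62, 70, 73 → 81.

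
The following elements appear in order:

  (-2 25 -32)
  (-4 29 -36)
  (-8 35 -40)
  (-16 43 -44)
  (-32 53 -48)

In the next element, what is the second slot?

Second slot — differences are 4, 6, 8, … (increasing by 2 each time): 25, 29, 35, 43, 53 → 65.

65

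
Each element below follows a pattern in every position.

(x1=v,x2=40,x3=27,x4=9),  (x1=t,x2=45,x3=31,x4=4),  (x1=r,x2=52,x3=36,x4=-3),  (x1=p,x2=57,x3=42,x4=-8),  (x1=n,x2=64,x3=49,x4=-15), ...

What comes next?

X1 — letters move back 2 places in the alphabet: v, t, r, p, n → l.
For the x2, alternating steps +5, +7, +5, +7, …: 40, 45, 52, 57, 64 → 69.
X3 goes 27, 31, 36, 42, 49 → 57 (differences are 4, 5, 6, … (increasing by 1 each time)).
X4: 9, 4, -3, -8, -15 → -20 (together with the x2 always sums to 49).
Combining the parts gives (x1=l,x2=69,x3=57,x4=-20).

(x1=l,x2=69,x3=57,x4=-20)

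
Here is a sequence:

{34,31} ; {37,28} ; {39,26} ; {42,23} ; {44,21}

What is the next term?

For the first value, alternating steps +3, +2, +3, +2, …: 34, 37, 39, 42, 44 → 47.
Second value — together with the first value always sums to 65: 31, 28, 26, 23, 21 → 18.
So the next term is {47,18}.

{47,18}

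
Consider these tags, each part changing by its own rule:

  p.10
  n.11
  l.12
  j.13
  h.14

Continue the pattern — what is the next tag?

f.15

For the letter, letters move back 2 places in the alphabet: p, n, l, j, h → f.
Second component goes 10, 11, 12, 13, 14 → 15 (+1 each step).
Putting it together: f.15.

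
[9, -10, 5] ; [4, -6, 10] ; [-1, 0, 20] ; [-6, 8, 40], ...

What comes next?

[-11, 18, 80]

First slot: −5 each step; 9, 4, -1, -6 → -11.
Second slot: -10, -6, 0, 8 → 18 (differences are 4, 6, 8, … (increasing by 2 each time)).
Third slot: ×2 each step, so 5, 10, 20, 40 → 80.
So the next triple is [-11, 18, 80].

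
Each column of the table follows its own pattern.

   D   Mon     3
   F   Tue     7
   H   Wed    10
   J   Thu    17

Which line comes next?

For the letter, letters move forward 2 places in the alphabet: D, F, H, J → L.
For the day, runs through the weekdays Mon→Sun: Mon, Tue, Wed, Thu → Fri.
Third component: 3, 7, 10, 17 → 27 (each term is the sum of the two before it).
Putting it together: L  Fri  27.

L  Fri  27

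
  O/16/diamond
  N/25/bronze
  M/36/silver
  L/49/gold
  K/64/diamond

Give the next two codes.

J/81/bronze, I/100/silver

Letter: letters move back 1 place in the alphabet, so O, N, M, L, K → J → I.
For the second component, perfect squares: 4², 5², 6², …: 16, 25, 36, 49, 64 → 81 → 100.
Rank: repeats diamond → bronze → silver → gold; diamond, bronze, silver, gold, diamond → bronze → silver.
Putting the parts together: J/81/bronze and then I/100/silver.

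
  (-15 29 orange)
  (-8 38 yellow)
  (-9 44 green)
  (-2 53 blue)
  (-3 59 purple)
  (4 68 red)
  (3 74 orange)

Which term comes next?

(10 83 yellow)

First component — alternating steps +7, −1, +7, −1, …: -15, -8, -9, -2, -3, 4, 3 → 10.
Second component — alternating steps +9, +6, +9, +6, …: 29, 38, 44, 53, 59, 68, 74 → 83.
Colour goes orange, yellow, green, blue, purple, red, orange → yellow (repeats orange → yellow → green → blue → purple → red).
Combining the parts gives (10 83 yellow).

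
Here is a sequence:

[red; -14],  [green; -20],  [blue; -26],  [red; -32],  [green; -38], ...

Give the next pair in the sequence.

[blue; -44]

Colour: repeats red → green → blue, so red, green, blue, red, green → blue.
Second part: −6 each step, so -14, -20, -26, -32, -38 → -44.
Putting it together: [blue; -44].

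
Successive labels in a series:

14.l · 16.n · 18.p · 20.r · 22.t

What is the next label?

First component goes 14, 16, 18, 20, 22 → 24 (+2 each step).
Letter: l, n, p, r, t → v (letters move forward 2 places in the alphabet).
Combining the parts gives 24.v.

24.v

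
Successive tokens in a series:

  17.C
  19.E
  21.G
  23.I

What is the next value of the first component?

First component goes 17, 19, 21, 23 → 25 (+2 each step).

25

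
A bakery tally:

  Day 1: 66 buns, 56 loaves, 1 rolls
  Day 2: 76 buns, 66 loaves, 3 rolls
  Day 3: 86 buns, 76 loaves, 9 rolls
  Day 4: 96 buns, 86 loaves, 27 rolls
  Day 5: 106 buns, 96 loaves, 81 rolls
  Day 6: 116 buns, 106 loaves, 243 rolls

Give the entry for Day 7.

Buns goes 66, 76, 86, 96, 106, 116 → 126 (+10 each step).
Loaves goes 56, 66, 76, 86, 96, 106 → 116 (+10 each step).
Rolls goes 1, 3, 9, 27, 81, 243 → 729 (×3 each step).
So the next row is 126 buns, 116 loaves, 729 rolls.

126 buns, 116 loaves, 729 rolls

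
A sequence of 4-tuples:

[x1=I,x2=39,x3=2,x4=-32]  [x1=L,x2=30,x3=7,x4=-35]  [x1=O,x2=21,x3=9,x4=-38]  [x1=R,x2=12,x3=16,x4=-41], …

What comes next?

X1 — letters move forward 3 places in the alphabet: I, L, O, R → U.
X2: −9 each step, so 39, 30, 21, 12 → 3.
X3: 2, 7, 9, 16 → 25 (each term is the sum of the two before it).
X4: −3 each step, so -32, -35, -38, -41 → -44.
So the next 4-tuple is [x1=U,x2=3,x3=25,x4=-44].

[x1=U,x2=3,x3=25,x4=-44]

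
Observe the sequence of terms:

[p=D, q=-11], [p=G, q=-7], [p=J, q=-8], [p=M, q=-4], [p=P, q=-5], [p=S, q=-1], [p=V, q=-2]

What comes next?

[p=Y, q=2]

For the p, letters move forward 3 places in the alphabet: D, G, J, M, P, S, V → Y.
Q goes -11, -7, -8, -4, -5, -1, -2 → 2 (alternating steps +4, −1, +4, −1, …).
So the next term is [p=Y, q=2].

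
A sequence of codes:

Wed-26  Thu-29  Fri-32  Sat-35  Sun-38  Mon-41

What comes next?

Tue-44

For the day, runs through the weekdays Mon→Sun: Wed, Thu, Fri, Sat, Sun, Mon → Tue.
Second component: +3 each step; 26, 29, 32, 35, 38, 41 → 44.
Putting it together: Tue-44.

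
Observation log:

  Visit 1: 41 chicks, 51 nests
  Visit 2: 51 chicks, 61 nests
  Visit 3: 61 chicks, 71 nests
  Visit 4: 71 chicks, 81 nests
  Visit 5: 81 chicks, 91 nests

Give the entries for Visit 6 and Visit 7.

91 chicks, 101 nests; 101 chicks, 111 nests

Chicks: +10 each step; 41, 51, 61, 71, 81 → 91 → 101.
Nests goes 51, 61, 71, 81, 91 → 101 → 111 (always 10 more than the chicks).
So the next two rows are 91 chicks, 101 nests and 101 chicks, 111 nests.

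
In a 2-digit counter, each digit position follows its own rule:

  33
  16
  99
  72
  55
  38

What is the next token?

11

First digit: −2 each step, mod 10; 3, 1, 9, 7, 5, 3 → 1.
Second digit: 3, 6, 9, 2, 5, 8 → 1 (+3 each step, mod 10).
Combining the parts gives 11.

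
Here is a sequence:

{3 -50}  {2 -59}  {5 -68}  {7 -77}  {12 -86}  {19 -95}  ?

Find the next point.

First value: each term is the sum of the two before it, so 3, 2, 5, 7, 12, 19 → 31.
Second value goes -50, -59, -68, -77, -86, -95 → -104 (−9 each step).
Combining the parts gives {31 -104}.

{31 -104}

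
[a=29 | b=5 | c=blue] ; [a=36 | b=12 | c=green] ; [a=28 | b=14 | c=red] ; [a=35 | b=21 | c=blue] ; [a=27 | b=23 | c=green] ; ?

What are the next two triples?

[a=34 | b=30 | c=red], [a=26 | b=32 | c=blue]

A: alternating steps +7, −8, +7, −8, …; 29, 36, 28, 35, 27 → 34 → 26.
B: alternating steps +7, +2, +7, +2, …, so 5, 12, 14, 21, 23 → 30 → 32.
For the c, repeats blue → green → red: blue, green, red, blue, green → red → blue.
So the next two triples are [a=34 | b=30 | c=red] and [a=26 | b=32 | c=blue].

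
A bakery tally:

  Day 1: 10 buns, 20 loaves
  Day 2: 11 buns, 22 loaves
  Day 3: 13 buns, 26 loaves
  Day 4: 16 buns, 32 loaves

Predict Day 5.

Buns — differences are 1, 2, 3, … (increasing by 1 each time): 10, 11, 13, 16 → 20.
Loaves: 20, 22, 26, 32 → 40 (always 2 × the buns).
Putting it together: 20 buns, 40 loaves.

20 buns, 40 loaves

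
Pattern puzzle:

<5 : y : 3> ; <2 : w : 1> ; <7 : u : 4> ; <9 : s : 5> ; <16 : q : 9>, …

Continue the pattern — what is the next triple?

<25 : o : 14>

First coordinate — each term is the sum of the two before it: 5, 2, 7, 9, 16 → 25.
Letter: letters move back 2 places in the alphabet, so y, w, u, s, q → o.
For the third coordinate, each term is the sum of the two before it: 3, 1, 4, 5, 9 → 14.
Putting it together: <25 : o : 14>.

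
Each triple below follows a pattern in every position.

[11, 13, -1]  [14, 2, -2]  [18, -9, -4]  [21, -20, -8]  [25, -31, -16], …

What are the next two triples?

First value: alternating steps +3, +4, +3, +4, …, so 11, 14, 18, 21, 25 → 28 → 32.
Second value: −11 each step; 13, 2, -9, -20, -31 → -42 → -53.
Third value: ×2 each step, so -1, -2, -4, -8, -16 → -32 → -64.
So the next two triples are [28, -42, -32] and [32, -53, -64].

[28, -42, -32], [32, -53, -64]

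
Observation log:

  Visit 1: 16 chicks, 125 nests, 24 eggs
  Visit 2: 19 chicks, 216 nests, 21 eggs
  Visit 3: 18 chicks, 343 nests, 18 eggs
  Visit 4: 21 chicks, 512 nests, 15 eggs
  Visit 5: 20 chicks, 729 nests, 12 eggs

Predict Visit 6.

23 chicks, 1000 nests, 9 eggs

Chicks goes 16, 19, 18, 21, 20 → 23 (alternating steps +3, −1, +3, −1, …).
Nests — perfect cubes: 5³, 6³, 7³, …: 125, 216, 343, 512, 729 → 1000.
For the eggs, −3 each step: 24, 21, 18, 15, 12 → 9.
So the next row is 23 chicks, 1000 nests, 9 eggs.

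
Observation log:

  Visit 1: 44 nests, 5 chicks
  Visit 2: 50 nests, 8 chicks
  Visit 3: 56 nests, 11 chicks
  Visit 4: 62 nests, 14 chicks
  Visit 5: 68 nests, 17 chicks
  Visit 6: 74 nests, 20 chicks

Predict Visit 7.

Nests: +6 each step; 44, 50, 56, 62, 68, 74 → 80.
Chicks: +3 each step; 5, 8, 11, 14, 17, 20 → 23.
So the next line is 80 nests, 23 chicks.

80 nests, 23 chicks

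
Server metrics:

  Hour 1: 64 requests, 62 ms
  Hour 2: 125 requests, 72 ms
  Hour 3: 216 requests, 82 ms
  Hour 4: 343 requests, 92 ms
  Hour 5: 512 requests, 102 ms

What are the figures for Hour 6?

For the requests, perfect cubes: 4³, 5³, 6³, …: 64, 125, 216, 343, 512 → 729.
Ms: +10 each step, so 62, 72, 82, 92, 102 → 112.
So the next record is 729 requests, 112 ms.

729 requests, 112 ms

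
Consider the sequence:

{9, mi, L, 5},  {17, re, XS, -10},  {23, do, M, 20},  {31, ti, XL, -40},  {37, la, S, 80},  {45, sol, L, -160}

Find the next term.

{51, fa, XS, 320}

For the first entry, alternating steps +8, +6, +8, +6, …: 9, 17, 23, 31, 37, 45 → 51.
Note: runs backward through the solfège scale do→ti; mi, re, do, ti, la, sol → fa.
Size: L, XS, M, XL, S, L → XS (repeats L → XS → M → XL → S).
Fourth entry: ×(-2) each step; 5, -10, 20, -40, 80, -160 → 320.
So the next term is {51, fa, XS, 320}.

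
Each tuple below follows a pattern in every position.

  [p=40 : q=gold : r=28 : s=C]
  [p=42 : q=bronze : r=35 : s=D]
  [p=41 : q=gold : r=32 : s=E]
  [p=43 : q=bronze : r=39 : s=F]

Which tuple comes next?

P: 40, 42, 41, 43 → 42 (alternating steps +2, −1, +2, −1, …).
Q: alternates gold ↔ bronze; gold, bronze, gold, bronze → gold.
For the r, alternating steps +7, −3, +7, −3, …: 28, 35, 32, 39 → 36.
S — letters move forward 1 place in the alphabet: C, D, E, F → G.
Putting it together: [p=42 : q=gold : r=36 : s=G].

[p=42 : q=gold : r=36 : s=G]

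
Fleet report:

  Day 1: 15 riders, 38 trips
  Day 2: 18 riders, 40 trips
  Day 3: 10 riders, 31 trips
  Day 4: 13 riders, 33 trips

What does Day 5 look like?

5 riders, 24 trips

Riders: alternating steps +3, −8, +3, −8, …, so 15, 18, 10, 13 → 5.
Trips: alternating steps +2, −9, +2, −9, …, so 38, 40, 31, 33 → 24.
Putting it together: 5 riders, 24 trips.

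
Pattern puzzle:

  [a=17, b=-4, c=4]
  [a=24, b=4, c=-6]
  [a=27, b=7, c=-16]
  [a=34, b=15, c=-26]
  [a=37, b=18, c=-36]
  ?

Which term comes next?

[a=44, b=26, c=-46]

A: 17, 24, 27, 34, 37 → 44 (alternating steps +7, +3, +7, +3, …).
B: alternating steps +8, +3, +8, +3, …, so -4, 4, 7, 15, 18 → 26.
C: −10 each step; 4, -6, -16, -26, -36 → -46.
Combining the parts gives [a=44, b=26, c=-46].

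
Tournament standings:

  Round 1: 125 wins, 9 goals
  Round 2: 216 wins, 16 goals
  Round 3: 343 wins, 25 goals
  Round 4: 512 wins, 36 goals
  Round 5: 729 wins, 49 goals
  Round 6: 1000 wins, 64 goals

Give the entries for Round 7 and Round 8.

Wins — perfect cubes: 5³, 6³, 7³, …: 125, 216, 343, 512, 729, 1000 → 1331 → 1728.
Goals goes 9, 16, 25, 36, 49, 64 → 81 → 100 (perfect squares: 3², 4², 5², …).
Putting the parts together: 1331 wins, 81 goals and then 1728 wins, 100 goals.

1331 wins, 81 goals; 1728 wins, 100 goals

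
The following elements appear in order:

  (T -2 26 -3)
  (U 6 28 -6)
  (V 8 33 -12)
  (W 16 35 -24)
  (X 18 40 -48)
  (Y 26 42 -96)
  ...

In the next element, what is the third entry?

Letter: letters move forward 1 place in the alphabet; T, U, V, W, X, Y → Z.
Second entry: alternating steps +8, +2, +8, +2, …, so -2, 6, 8, 16, 18, 26 → 28.
Third entry: alternating steps +2, +5, +2, +5, …; 26, 28, 33, 35, 40, 42 → 47.
Fourth entry — ×2 each step: -3, -6, -12, -24, -48, -96 → -192.

47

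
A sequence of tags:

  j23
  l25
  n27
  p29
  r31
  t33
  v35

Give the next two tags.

x37 then z39

Letter goes j, l, n, p, r, t, v → x → z (letters move forward 2 places in the alphabet).
For the second component, +2 each step: 23, 25, 27, 29, 31, 33, 35 → 37 → 39.
Putting the parts together: x37 and then z39.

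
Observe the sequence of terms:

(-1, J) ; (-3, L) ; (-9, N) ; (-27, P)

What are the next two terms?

For the first component, ×3 each step: -1, -3, -9, -27 → -81 → -243.
Letter goes J, L, N, P → R → T (letters move forward 2 places in the alphabet).
So the next two terms are (-81, R) and (-243, T).

(-81, R), (-243, T)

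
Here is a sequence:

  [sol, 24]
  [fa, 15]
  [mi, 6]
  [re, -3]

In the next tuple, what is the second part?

Note — runs backward through the solfège scale do→ti: sol, fa, mi, re → do.
Second part goes 24, 15, 6, -3 → -12 (−9 each step).

-12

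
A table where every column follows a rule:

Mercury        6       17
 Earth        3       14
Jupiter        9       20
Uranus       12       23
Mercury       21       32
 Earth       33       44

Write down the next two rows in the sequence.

Planet: repeats Mercury → Earth → Jupiter → Uranus; Mercury, Earth, Jupiter, Uranus, Mercury, Earth → Jupiter → Uranus.
For the second component, each term is the sum of the two before it: 6, 3, 9, 12, 21, 33 → 54 → 87.
For the third component, always 11 more than the second component: 17, 14, 20, 23, 32, 44 → 65 → 98.
So the next two rows are Jupiter  54  65 and Uranus  87  98.

Jupiter  54  65; Uranus  87  98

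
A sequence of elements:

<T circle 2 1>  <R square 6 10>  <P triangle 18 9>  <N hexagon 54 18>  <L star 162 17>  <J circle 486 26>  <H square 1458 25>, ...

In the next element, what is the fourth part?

Fourth part: 1, 10, 9, 18, 17, 26, 25 → 34 (alternating steps +9, −1, +9, −1, …).

34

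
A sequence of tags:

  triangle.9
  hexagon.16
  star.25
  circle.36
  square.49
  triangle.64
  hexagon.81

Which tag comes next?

For the shape, repeats triangle → hexagon → star → circle → square: triangle, hexagon, star, circle, square, triangle, hexagon → star.
Second component: perfect squares: 3², 4², 5², …; 9, 16, 25, 36, 49, 64, 81 → 100.
Putting it together: star.100.

star.100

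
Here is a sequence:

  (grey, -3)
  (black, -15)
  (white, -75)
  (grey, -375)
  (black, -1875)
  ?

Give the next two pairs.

(white, -9375), (grey, -46875)

Shade: repeats grey → black → white, so grey, black, white, grey, black → white → grey.
Second entry — ×5 each step: -3, -15, -75, -375, -1875 → -9375 → -46875.
So the next two pairs are (white, -9375) and (grey, -46875).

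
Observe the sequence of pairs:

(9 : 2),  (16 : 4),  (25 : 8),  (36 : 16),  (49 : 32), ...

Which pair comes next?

First value: perfect squares: 3², 4², 5², …, so 9, 16, 25, 36, 49 → 64.
Second value: 2, 4, 8, 16, 32 → 64 (×2 each step).
Putting it together: (64 : 64).

(64 : 64)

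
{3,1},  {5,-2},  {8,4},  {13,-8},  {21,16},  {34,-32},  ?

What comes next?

{55,64}

First slot: 3, 5, 8, 13, 21, 34 → 55 (each term is the sum of the two before it).
Second slot: 1, -2, 4, -8, 16, -32 → 64 (×(-2) each step).
Combining the parts gives {55,64}.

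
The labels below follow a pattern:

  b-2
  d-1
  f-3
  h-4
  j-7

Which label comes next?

Letter: letters move forward 2 places in the alphabet, so b, d, f, h, j → l.
Second component: 2, 1, 3, 4, 7 → 11 (each term is the sum of the two before it).
Putting it together: l-11.

l-11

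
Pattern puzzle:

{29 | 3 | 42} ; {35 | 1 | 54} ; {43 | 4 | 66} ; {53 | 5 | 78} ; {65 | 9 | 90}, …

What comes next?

First entry goes 29, 35, 43, 53, 65 → 79 (differences are 6, 8, 10, … (increasing by 2 each time)).
Second entry: each term is the sum of the two before it; 3, 1, 4, 5, 9 → 14.
Third entry — +12 each step: 42, 54, 66, 78, 90 → 102.
So the next tuple is {79 | 14 | 102}.

{79 | 14 | 102}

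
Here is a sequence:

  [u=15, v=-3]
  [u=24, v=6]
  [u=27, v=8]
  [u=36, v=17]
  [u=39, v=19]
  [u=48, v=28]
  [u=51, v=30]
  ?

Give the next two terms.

U: alternating steps +9, +3, +9, +3, …; 15, 24, 27, 36, 39, 48, 51 → 60 → 63.
V: alternating steps +9, +2, +9, +2, …, so -3, 6, 8, 17, 19, 28, 30 → 39 → 41.
Putting the parts together: [u=60, v=39] and then [u=63, v=41].

[u=60, v=39], [u=63, v=41]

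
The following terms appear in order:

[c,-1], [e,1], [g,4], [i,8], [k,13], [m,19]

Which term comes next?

Letter: letters move forward 2 places in the alphabet; c, e, g, i, k, m → o.
Second component — differences are 2, 3, 4, … (increasing by 1 each time): -1, 1, 4, 8, 13, 19 → 26.
Combining the parts gives [o,26].

[o,26]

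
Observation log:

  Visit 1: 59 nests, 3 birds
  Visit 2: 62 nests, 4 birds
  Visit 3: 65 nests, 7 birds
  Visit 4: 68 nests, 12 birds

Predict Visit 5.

71 nests, 19 birds

Nests: +3 each step; 59, 62, 65, 68 → 71.
Birds: differences are 1, 3, 5, … (increasing by 2 each time); 3, 4, 7, 12 → 19.
Putting it together: 71 nests, 19 birds.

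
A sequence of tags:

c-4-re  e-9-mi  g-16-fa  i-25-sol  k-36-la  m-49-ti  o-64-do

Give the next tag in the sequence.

Letter — letters move forward 2 places in the alphabet: c, e, g, i, k, m, o → q.
Second component goes 4, 9, 16, 25, 36, 49, 64 → 81 (perfect squares: 2², 3², 4², …).
Note: runs through the solfège scale do→ti; re, mi, fa, sol, la, ti, do → re.
So the next tag is q-81-re.

q-81-re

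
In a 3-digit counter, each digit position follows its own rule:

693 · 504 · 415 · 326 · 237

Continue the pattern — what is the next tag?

First digit — −1 each step, mod 10: 6, 5, 4, 3, 2 → 1.
Second digit: +1 each step, mod 10; 9, 0, 1, 2, 3 → 4.
Third digit: +1 each step, mod 10, so 3, 4, 5, 6, 7 → 8.
Combining the parts gives 148.

148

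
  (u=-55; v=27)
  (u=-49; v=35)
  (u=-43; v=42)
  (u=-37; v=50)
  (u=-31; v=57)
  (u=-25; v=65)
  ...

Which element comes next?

U — +6 each step: -55, -49, -43, -37, -31, -25 → -19.
V: alternating steps +8, +7, +8, +7, …, so 27, 35, 42, 50, 57, 65 → 72.
So the next element is (u=-19; v=72).

(u=-19; v=72)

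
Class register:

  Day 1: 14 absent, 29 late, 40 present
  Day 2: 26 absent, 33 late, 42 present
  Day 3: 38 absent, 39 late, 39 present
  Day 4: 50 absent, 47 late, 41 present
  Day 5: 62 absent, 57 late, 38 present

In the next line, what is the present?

40

Absent: 14, 26, 38, 50, 62 → 74 (+12 each step).
Late goes 29, 33, 39, 47, 57 → 69 (differences are 4, 6, 8, … (increasing by 2 each time)).
Present: 40, 42, 39, 41, 38 → 40 (alternating steps +2, −3, +2, −3, …).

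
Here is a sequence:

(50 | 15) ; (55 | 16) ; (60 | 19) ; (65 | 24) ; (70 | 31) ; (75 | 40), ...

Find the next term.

First coordinate: +5 each step; 50, 55, 60, 65, 70, 75 → 80.
Second coordinate: 15, 16, 19, 24, 31, 40 → 51 (differences are 1, 3, 5, … (increasing by 2 each time)).
Putting it together: (80 | 51).

(80 | 51)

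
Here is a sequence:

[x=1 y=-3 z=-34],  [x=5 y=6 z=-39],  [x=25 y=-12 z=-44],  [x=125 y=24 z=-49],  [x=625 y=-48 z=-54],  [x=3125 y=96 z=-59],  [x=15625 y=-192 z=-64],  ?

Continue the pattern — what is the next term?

For the x, ×5 each step: 1, 5, 25, 125, 625, 3125, 15625 → 78125.
Y: ×(-2) each step; -3, 6, -12, 24, -48, 96, -192 → 384.
Z: -34, -39, -44, -49, -54, -59, -64 → -69 (−5 each step).
So the next term is [x=78125 y=384 z=-69].

[x=78125 y=384 z=-69]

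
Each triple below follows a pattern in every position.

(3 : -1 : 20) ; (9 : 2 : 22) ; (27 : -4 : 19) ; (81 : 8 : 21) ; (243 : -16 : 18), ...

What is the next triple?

(729 : 32 : 20)

First coordinate goes 3, 9, 27, 81, 243 → 729 (×3 each step).
Second coordinate: -1, 2, -4, 8, -16 → 32 (×(-2) each step).
Third coordinate — alternating steps +2, −3, +2, −3, …: 20, 22, 19, 21, 18 → 20.
Combining the parts gives (729 : 32 : 20).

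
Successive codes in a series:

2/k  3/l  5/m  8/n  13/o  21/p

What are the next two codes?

34/q, 55/r

First component: 2, 3, 5, 8, 13, 21 → 34 → 55 (each term is the sum of the two before it).
For the letter, letters move forward 1 place in the alphabet: k, l, m, n, o, p → q → r.
Putting the parts together: 34/q and then 55/r.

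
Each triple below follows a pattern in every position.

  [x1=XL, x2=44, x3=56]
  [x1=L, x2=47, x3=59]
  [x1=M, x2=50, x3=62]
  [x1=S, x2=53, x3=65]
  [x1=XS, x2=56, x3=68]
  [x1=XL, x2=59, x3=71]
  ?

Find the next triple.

[x1=L, x2=62, x3=74]

X1: repeats XL → L → M → S → XS, so XL, L, M, S, XS, XL → L.
X2: +3 each step, so 44, 47, 50, 53, 56, 59 → 62.
X3 — always 12 more than the x2: 56, 59, 62, 65, 68, 71 → 74.
Combining the parts gives [x1=L, x2=62, x3=74].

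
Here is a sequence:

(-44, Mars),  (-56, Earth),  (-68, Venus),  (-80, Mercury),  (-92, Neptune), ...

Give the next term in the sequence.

First slot: −12 each step; -44, -56, -68, -80, -92 → -104.
Planet: runs backward through the planets Mercury→Neptune, so Mars, Earth, Venus, Mercury, Neptune → Uranus.
So the next term is (-104, Uranus).

(-104, Uranus)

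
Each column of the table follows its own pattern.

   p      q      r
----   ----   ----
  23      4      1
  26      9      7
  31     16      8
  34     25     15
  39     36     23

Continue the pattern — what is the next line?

Column p: 23, 26, 31, 34, 39 → 42 (alternating steps +3, +5, +3, +5, …).
Column q goes 4, 9, 16, 25, 36 → 49 (perfect squares: 2², 3², 4², …).
Column r: 1, 7, 8, 15, 23 → 38 (each term is the sum of the two before it).
Combining the parts gives 42  49  38.

42  49  38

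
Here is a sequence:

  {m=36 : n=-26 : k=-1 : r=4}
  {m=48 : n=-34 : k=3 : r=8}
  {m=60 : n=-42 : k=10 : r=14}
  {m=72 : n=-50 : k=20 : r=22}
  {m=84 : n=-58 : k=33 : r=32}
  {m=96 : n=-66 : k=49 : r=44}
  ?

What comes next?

M goes 36, 48, 60, 72, 84, 96 → 108 (+12 each step).
N: -26, -34, -42, -50, -58, -66 → -74 (−8 each step).
K goes -1, 3, 10, 20, 33, 49 → 68 (differences are 4, 7, 10, … (increasing by 3 each time)).
R — differences are 4, 6, 8, … (increasing by 2 each time): 4, 8, 14, 22, 32, 44 → 58.
Combining the parts gives {m=108 : n=-74 : k=68 : r=58}.

{m=108 : n=-74 : k=68 : r=58}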